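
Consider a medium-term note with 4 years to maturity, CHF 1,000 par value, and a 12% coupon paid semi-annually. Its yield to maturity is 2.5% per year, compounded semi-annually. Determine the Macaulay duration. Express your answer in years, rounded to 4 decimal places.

Periodic yield y = 0.0125. Discount each cash flow and weight by its period:
  t   CF        PV=CF/(1+0.0125)^t    t·PV
  1        60.00        59.2593        59.2593
  2        60.00        58.5277       117.0553
  3        60.00        57.8051       173.4153
  4        60.00        57.0915       228.3658
  5        60.00        56.3866       281.9331
  6        60.00        55.6905       334.1430
  7        60.00        55.0030       385.0207
  8     1,060.00       959.7224     7,677.7788
  Σ                  1,359.4859     9,256.9713
Price P = Σ PV = 1,359.4859.
Macaulay duration = Σ(t·PV) / P = 9,256.9713 / 1,359.4859 = 6.80917 half-year periods.
In years: 6.80917 / 2 = 3.40459 years.

3.4046 years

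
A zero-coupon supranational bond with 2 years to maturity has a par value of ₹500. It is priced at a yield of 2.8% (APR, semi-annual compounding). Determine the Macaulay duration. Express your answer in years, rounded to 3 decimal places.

A zero-coupon bond has a single cash flow at maturity, so its Macaulay duration equals its maturity: 2 years.
(Equivalently: 4 semi-annual periods ÷ 2 = 2 years.)

2.000 years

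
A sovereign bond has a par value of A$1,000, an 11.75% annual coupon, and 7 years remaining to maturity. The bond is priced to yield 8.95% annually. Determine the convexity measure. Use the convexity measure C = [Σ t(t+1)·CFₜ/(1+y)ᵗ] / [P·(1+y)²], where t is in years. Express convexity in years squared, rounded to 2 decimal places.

31.86

With y = 0.0895:
  t   CF        PV=CF/(1+0.0895)^t    t·PV        t(t+1)·PV
  1       117.50       107.8476       107.8476         215.6953
  2       117.50        98.9882       197.9764         593.9292
  3       117.50        90.8565       272.5696       1,090.2784
  4       117.50        83.3929       333.5715       1,667.8574
  5       117.50        76.5423       382.7117       2,296.2700
  6       117.50        70.2546       421.5273       2,950.6911
  7     1,117.50       613.2773     4,292.9411      34,343.5288
  Σ                  1,141.1594     6,009.1452      43,158.2502
P = 1,141.1594.
Convexity = Σ t(t+1)·PV / [P·(1+y)²] = 43,158.2502 / (1,141.1594 × 1.187010) = 31.86127.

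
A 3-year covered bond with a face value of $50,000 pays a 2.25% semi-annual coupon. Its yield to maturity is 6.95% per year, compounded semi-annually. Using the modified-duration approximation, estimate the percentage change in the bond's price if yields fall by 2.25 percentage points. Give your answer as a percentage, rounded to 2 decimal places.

+6.33%

Periodic yield y = 0.03475. Modified duration first:
  t   CF        PV=CF/(1+0.03475)^t    t·PV
  1       562.50       543.6096       543.6096
  2       562.50       525.3535     1,050.7071
  3       562.50       507.7106     1,523.1318
  4       562.50       490.6601     1,962.6406
  5       562.50       474.1823     2,370.9116
  6    50,562.50    41,192.2893   247,153.7356
  Σ                 43,733.8054   254,604.7361
P = 43,733.8054; D_Mac = 5.82169 half-year periods = 2.91085 yrs; D_mod = 2.91085/(1+0.03475) = 2.81309 yrs.
ΔP/P ≈ -D_mod · Δy = -2.81309 × (-0.0225) = +0.063295 = +6.3295%.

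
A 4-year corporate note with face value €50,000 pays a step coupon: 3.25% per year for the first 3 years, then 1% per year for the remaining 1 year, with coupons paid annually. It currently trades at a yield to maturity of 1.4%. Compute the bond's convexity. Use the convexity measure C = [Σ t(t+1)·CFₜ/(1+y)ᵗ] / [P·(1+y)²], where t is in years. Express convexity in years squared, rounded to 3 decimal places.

With y = 0.014:
  t   CF        PV=CF/(1+0.014)^t    t·PV        t(t+1)·PV
  1     1,625.00     1,602.5641     1,602.5641       3,205.1282
  2     1,625.00     1,580.4380     3,160.8759       9,482.6278
  3     1,625.00     1,558.6173     4,675.8520      18,703.4079
  4    50,500.00    47,768.2750   191,073.0999     955,365.4994
  Σ                 52,509.8944   200,512.3919     986,756.6634
P = 52,509.8944.
Convexity = Σ t(t+1)·PV / [P·(1+y)²] = 986,756.6634 / (52,509.8944 × 1.028196) = 18.27650.

18.276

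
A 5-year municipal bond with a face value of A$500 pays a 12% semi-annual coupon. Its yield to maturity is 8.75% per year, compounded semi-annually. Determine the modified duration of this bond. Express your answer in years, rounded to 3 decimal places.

Periodic yield y = 0.04375. First find Macaulay duration:
  t   CF        PV=CF/(1+0.04375)^t    t·PV
  1        30.00        28.7425        28.7425
  2        30.00        27.5377        55.0755
  3        30.00        26.3835        79.1504
  4        30.00        25.2776       101.1103
  5        30.00        24.2180       121.0901
  6        30.00        23.2029       139.2174
  7        30.00        22.2303       155.6123
  8        30.00        21.2985       170.3881
  9        30.00        20.4058       183.6519
  10      530.00       345.3910     3,453.9097
  Σ                    564.6878     4,487.9483
P = 564.6878; Macaulay duration = 4,487.9483 / 564.6878 = 7.94766 half-year periods = 3.97383 years.
Modified duration = D_Mac / (1 + y) = 3.97383 / 1.04375 = 3.80726 years.

3.807 years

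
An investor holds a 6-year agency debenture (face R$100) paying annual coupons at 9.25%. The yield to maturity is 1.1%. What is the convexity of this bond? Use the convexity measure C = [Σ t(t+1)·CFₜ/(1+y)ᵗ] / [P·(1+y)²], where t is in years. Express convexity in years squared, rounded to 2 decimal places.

With y = 0.011:
  t   CF        PV=CF/(1+0.011)^t    t·PV        t(t+1)·PV
  1         9.25         9.1494         9.1494          18.2987
  2         9.25         9.0498        18.0996          54.2989
  3         9.25         8.9513        26.8540         107.4161
  4         9.25         8.8540        35.4158         177.0790
  5         9.25         8.7576        43.7881         262.7285
  6       109.25       102.3092       613.8550       4,296.9847
  Σ                    147.0712       747.1618       4,916.8059
P = 147.0712.
Convexity = Σ t(t+1)·PV / [P·(1+y)²] = 4,916.8059 / (147.0712 × 1.022121) = 32.70793.

32.71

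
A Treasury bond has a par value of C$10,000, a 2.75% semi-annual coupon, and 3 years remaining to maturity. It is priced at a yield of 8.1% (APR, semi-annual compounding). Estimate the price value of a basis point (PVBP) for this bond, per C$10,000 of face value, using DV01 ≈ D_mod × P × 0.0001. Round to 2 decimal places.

Periodic yield y = 0.0405.
  t   CF        PV=CF/(1+0.0405)^t    t·PV
  1       137.50       132.1480       132.1480
  2       137.50       127.0043       254.0087
  3       137.50       122.0609       366.1826
  4       137.50       117.3098       469.2393
  5       137.50       112.7437       563.7185
  6    10,137.50     7,988.7413    47,932.4481
  Σ                  8,600.0081    49,717.7451
P = 8,600.0081; D_Mac = 5.78113 half-year periods = 2.89056 yrs; D_mod = 2.77805 yrs.
DV01 ≈ 2.77805 × 8,600.0081 × 0.0001 = 2.389128.

C$2.39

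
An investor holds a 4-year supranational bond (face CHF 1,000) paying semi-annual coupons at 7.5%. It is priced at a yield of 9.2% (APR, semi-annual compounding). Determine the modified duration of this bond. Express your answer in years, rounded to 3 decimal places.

Periodic yield y = 0.046. First find Macaulay duration:
  t   CF        PV=CF/(1+0.046)^t    t·PV
  1        37.50        35.8509        35.8509
  2        37.50        34.2742        68.5485
  3        37.50        32.7670        98.3009
  4        37.50        31.3260       125.3039
  5        37.50        29.9483       149.7417
  6        37.50        28.6313       171.7878
  7        37.50        27.3722       191.6053
  8     1,037.50       723.9934     5,791.9475
  Σ                    944.1633     6,633.0865
P = 944.1633; Macaulay duration = 6,633.0865 / 944.1633 = 7.02536 half-year periods = 3.51268 years.
Modified duration = D_Mac / (1 + y) = 3.51268 / 1.046 = 3.35820 years.

3.358 years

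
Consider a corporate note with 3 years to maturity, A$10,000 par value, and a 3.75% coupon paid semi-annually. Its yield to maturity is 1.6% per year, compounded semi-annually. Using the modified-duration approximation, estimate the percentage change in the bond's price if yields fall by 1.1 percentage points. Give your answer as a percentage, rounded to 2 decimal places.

+3.13%

Periodic yield y = 0.008. Modified duration first:
  t   CF        PV=CF/(1+0.008)^t    t·PV
  1       187.50       186.0119       186.0119
  2       187.50       184.5356       369.0712
  3       187.50       183.0711       549.2132
  4       187.50       181.6181       726.4724
  5       187.50       180.1767       900.8835
  6    10,187.50     9,711.9051    58,271.4305
  Σ                 10,627.3185    61,003.0827
P = 10,627.3185; D_Mac = 5.74021 half-year periods = 2.87011 yrs; D_mod = 2.87011/(1+0.008) = 2.84733 yrs.
ΔP/P ≈ -D_mod · Δy = -2.84733 × (-0.011) = +0.031321 = +3.1321%.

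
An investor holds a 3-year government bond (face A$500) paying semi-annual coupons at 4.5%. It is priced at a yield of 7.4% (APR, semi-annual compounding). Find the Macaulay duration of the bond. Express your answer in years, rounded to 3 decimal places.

Periodic yield y = 0.037. Discount each cash flow and weight by its period:
  t   CF        PV=CF/(1+0.037)^t    t·PV
  1        11.25        10.8486        10.8486
  2        11.25        10.4615        20.9231
  3        11.25        10.0883        30.2648
  4        11.25         9.7283        38.9132
  5        11.25         9.3812        46.9060
  6       511.25       411.1126     2,466.6756
  Σ                    461.6205     2,614.5313
Price P = Σ PV = 461.6205.
Macaulay duration = Σ(t·PV) / P = 2,614.5313 / 461.6205 = 5.66381 half-year periods.
In years: 5.66381 / 2 = 2.83191 years.

2.832 years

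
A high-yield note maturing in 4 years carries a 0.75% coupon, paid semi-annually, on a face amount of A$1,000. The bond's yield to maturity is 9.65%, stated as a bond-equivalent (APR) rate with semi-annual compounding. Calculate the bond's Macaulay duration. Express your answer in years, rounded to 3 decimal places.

3.936 years

Periodic yield y = 0.04825. Discount each cash flow and weight by its period:
  t   CF        PV=CF/(1+0.04825)^t    t·PV
  1         3.75         3.5774         3.5774
  2         3.75         3.4127         6.8255
  3         3.75         3.2556         9.7669
  4         3.75         3.1058        12.4232
  5         3.75         2.9628        14.8142
  6         3.75         2.8265        16.9587
  7         3.75         2.6964        18.8745
  8     1,003.75       688.5042     5,508.0335
  Σ                    710.3414     5,591.2738
Price P = Σ PV = 710.3414.
Macaulay duration = Σ(t·PV) / P = 5,591.2738 / 710.3414 = 7.87125 half-year periods.
In years: 7.87125 / 2 = 3.93562 years.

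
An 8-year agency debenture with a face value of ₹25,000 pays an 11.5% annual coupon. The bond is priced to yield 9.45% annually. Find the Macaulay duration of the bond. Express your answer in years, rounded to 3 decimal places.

5.764 years

Periodic yield y = 0.0945. Discount each cash flow and weight by its year:
  t   CF        PV=CF/(1+0.0945)^t    t·PV
  1     2,875.00     2,626.7702     2,626.7702
  2     2,875.00     2,399.9728     4,799.9456
  3     2,875.00     2,192.7572     6,578.2717
  4     2,875.00     2,003.4328     8,013.7313
  5     2,875.00     1,830.4548     9,152.2742
  6     2,875.00     1,672.4119    10,034.4715
  7     2,875.00     1,528.0145    10,696.1018
  8    27,875.00    13,535.9502   108,287.6018
  Σ                 27,789.7646   160,189.1681
Price P = Σ PV = 27,789.7646.
Macaulay duration = Σ(t·PV) / P = 160,189.1681 / 27,789.7646 = 5.76432 years.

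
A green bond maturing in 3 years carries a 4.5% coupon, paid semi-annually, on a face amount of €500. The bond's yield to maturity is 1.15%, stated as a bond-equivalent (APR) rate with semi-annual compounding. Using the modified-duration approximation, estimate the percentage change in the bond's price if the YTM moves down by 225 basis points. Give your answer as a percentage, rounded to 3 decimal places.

Periodic yield y = 0.00575. Modified duration first:
  t   CF        PV=CF/(1+0.00575)^t    t·PV
  1        11.25        11.1857        11.1857
  2        11.25        11.1217        22.2435
  3        11.25        11.0581        33.1744
  4        11.25        10.9949        43.9797
  5        11.25        10.9321        54.6603
  6       511.25       493.9615     2,963.7688
  Σ                    549.2540     3,129.0125
P = 549.2540; D_Mac = 5.69684 half-year periods = 2.84842 yrs; D_mod = 2.84842/(1+0.00575) = 2.83214 yrs.
ΔP/P ≈ -D_mod · Δy = -2.83214 × (-0.0225) = +0.063723 = +6.3723%.

+6.372%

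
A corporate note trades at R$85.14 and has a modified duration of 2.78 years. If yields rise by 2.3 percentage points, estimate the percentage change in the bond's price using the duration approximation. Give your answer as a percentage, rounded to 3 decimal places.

-6.394%

Duration approximation: ΔP/P ≈ -D_mod · Δy = -2.78 × (+0.023) = -0.063940.
As a percentage: -6.3940%.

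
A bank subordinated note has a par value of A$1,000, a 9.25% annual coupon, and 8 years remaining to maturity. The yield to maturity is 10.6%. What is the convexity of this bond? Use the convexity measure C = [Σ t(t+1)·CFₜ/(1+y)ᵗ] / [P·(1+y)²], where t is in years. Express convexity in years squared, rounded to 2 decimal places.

With y = 0.106:
  t   CF        PV=CF/(1+0.106)^t    t·PV        t(t+1)·PV
  1        92.50        83.6347        83.6347         167.2694
  2        92.50        75.6191       151.2382         453.7146
  3        92.50        68.3717       205.1151         820.4603
  4        92.50        61.8189       247.2756       1,236.3779
  5        92.50        55.8941       279.4706       1,676.8235
  6        92.50        50.5372       303.2231       2,122.5614
  7        92.50        45.6936       319.8555       2,558.8444
  8     1,092.50       487.9557     3,903.6459      35,132.8132
  Σ                    929.5251     5,493.4587      44,168.8647
P = 929.5251.
Convexity = Σ t(t+1)·PV / [P·(1+y)²] = 44,168.8647 / (929.5251 × 1.223236) = 38.84587.

38.85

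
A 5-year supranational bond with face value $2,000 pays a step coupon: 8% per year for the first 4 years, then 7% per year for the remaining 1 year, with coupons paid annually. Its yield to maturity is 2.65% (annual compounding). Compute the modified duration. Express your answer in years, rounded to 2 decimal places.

Periodic yield y = 0.0265. First find Macaulay duration:
  t   CF        PV=CF/(1+0.0265)^t    t·PV
  1       160.00       155.8695       155.8695
  2       160.00       151.8456       303.6911
  3       160.00       147.9255       443.7766
  4       160.00       144.1067       576.4268
  5     2,140.00     1,877.6689     9,388.3443
  Σ                  2,477.4161    10,868.1083
P = 2,477.4161; Macaulay duration = 10,868.1083 / 2,477.4161 = 4.38687 years.
Modified duration = D_Mac / (1 + y) = 4.38687 / 1.0265 = 4.27362 years.

4.27 years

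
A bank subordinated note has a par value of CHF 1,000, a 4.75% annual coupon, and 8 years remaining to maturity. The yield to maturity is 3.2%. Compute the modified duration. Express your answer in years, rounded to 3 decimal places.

6.692 years

Periodic yield y = 0.032. First find Macaulay duration:
  t   CF        PV=CF/(1+0.032)^t    t·PV
  1        47.50        46.0271        46.0271
  2        47.50        44.5999        89.1999
  3        47.50        43.2170       129.6510
  4        47.50        41.8769       167.5077
  5        47.50        40.5784       202.8921
  6        47.50        39.3202       235.9210
  7        47.50        38.1009       266.7066
  8     1,047.50       814.1725     6,513.3804
  Σ                  1,107.8931     7,651.2858
P = 1,107.8931; Macaulay duration = 7,651.2858 / 1,107.8931 = 6.90616 years.
Modified duration = D_Mac / (1 + y) = 6.90616 / 1.032 = 6.69201 years.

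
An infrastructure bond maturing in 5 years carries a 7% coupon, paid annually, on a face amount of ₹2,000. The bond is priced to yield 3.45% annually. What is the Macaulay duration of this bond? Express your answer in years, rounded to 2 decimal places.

Periodic yield y = 0.0345. Discount each cash flow and weight by its year:
  t   CF        PV=CF/(1+0.0345)^t    t·PV
  1       140.00       135.3311       135.3311
  2       140.00       130.8179       261.6357
  3       140.00       126.4552       379.3655
  4       140.00       122.2379       488.9518
  5     2,140.00     1,806.1811     9,030.9056
  Σ                  2,321.0232    10,296.1897
Price P = Σ PV = 2,321.0232.
Macaulay duration = Σ(t·PV) / P = 10,296.1897 / 2,321.0232 = 4.43606 years.

4.44 years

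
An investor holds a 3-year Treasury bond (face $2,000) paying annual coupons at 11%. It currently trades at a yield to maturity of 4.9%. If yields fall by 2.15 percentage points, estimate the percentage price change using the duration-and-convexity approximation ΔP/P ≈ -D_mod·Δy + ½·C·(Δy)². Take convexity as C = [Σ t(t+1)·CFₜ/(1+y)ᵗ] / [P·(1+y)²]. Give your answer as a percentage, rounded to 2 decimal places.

With y = 0.049:
  t   CF        PV=CF/(1+0.049)^t    t·PV        t(t+1)·PV
  1       220.00       209.7235       209.7235         419.4471
  2       220.00       199.9271       399.8542       1,199.5627
  3     2,220.00     1,923.2091     5,769.6274      23,078.5094
  Σ                  2,332.8598     6,379.2051      24,697.5192
P = 2,332.8598; D_Mac = 2.73450 yrs; D_mod = 2.60677 yrs; C = 9.62086.
Duration effect: -2.60677 × (-0.0215) = +0.056046
Convexity effect: 0.5 × 9.62086 × (-0.0215)² = +0.0022236
ΔP/P ≈ +0.056046 + 0.0022236 = +0.058269 = +5.8269%.

+5.83%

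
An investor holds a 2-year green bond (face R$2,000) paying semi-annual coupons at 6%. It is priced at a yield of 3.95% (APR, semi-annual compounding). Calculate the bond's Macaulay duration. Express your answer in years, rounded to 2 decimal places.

Periodic yield y = 0.01975. Discount each cash flow and weight by its period:
  t   CF        PV=CF/(1+0.01975)^t    t·PV
  1        60.00        58.8380        58.8380
  2        60.00        57.6984       115.3968
  3        60.00        56.5809       169.7428
  4     2,060.00     1,904.9885     7,619.9541
  Σ                  2,078.1058     7,963.9317
Price P = Σ PV = 2,078.1058.
Macaulay duration = Σ(t·PV) / P = 7,963.9317 / 2,078.1058 = 3.83230 half-year periods.
In years: 3.83230 / 2 = 1.91615 years.

1.92 years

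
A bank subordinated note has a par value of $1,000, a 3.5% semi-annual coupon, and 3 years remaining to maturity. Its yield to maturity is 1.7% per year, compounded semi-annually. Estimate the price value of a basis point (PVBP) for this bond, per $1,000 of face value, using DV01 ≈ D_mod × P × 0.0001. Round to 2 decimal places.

$0.30

Periodic yield y = 0.0085.
  t   CF        PV=CF/(1+0.0085)^t    t·PV
  1        17.50        17.3525        17.3525
  2        17.50        17.2063        34.4125
  3        17.50        17.0612        51.1837
  4        17.50        16.9174        67.6697
  5        17.50        16.7748        83.8742
  6     1,017.50       967.1170     5,802.7018
  Σ                  1,052.4292     6,057.1945
P = 1,052.4292; D_Mac = 5.75544 half-year periods = 2.87772 yrs; D_mod = 2.85347 yrs.
DV01 ≈ 2.85347 × 1,052.4292 × 0.0001 = 0.300307.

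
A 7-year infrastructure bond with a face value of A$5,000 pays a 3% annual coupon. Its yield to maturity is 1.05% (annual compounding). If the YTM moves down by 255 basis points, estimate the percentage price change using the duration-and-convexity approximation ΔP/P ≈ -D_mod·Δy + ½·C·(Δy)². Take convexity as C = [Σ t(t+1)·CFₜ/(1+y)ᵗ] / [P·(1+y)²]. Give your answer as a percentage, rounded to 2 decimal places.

+17.90%

With y = 0.0105:
  t   CF        PV=CF/(1+0.0105)^t    t·PV        t(t+1)·PV
  1       150.00       148.4414       148.4414         296.8827
  2       150.00       146.8989       293.7979         881.3936
  3       150.00       145.3725       436.1175       1,744.4702
  4       150.00       143.8620       575.4479       2,877.2393
  5       150.00       142.3671       711.8356       4,271.0133
  6       150.00       140.8878       845.3267       5,917.2871
  7     5,150.00     4,786.8851    33,508.1958     268,065.5661
  Σ                  5,654.7148    36,519.1627     284,053.8523
P = 5,654.7148; D_Mac = 6.45818 yrs; D_mod = 6.39107 yrs; C = 49.19459.
Duration effect: -6.39107 × (-0.0255) = +0.162972
Convexity effect: 0.5 × 49.19459 × (-0.0255)² = +0.0159944
ΔP/P ≈ +0.162972 + 0.0159944 = +0.178967 = +17.8967%.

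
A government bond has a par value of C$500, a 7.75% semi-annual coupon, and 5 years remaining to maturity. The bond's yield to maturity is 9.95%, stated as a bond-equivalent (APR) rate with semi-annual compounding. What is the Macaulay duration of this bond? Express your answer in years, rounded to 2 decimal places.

4.20 years

Periodic yield y = 0.04975. Discount each cash flow and weight by its period:
  t   CF        PV=CF/(1+0.04975)^t    t·PV
  1       19.375        18.4568        18.4568
  2       19.375        17.5821        35.1641
  3       19.375        16.7488        50.2464
  4       19.375        15.9551        63.8202
  5       19.375        15.1989        75.9945
  6       19.375        14.4786        86.8716
  7       19.375        13.7924        96.5470
  8       19.375        13.1388       105.1101
  9       19.375        12.5161       112.6448
  10     519.375       319.6114     3,196.1136
  Σ                    457.4788     3,840.9692
Price P = Σ PV = 457.4788.
Macaulay duration = Σ(t·PV) / P = 3,840.9692 / 457.4788 = 8.39595 half-year periods.
In years: 8.39595 / 2 = 4.19797 years.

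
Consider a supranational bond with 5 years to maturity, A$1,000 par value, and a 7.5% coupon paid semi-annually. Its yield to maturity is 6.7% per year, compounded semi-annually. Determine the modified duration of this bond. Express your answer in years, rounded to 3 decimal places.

4.136 years

Periodic yield y = 0.0335. First find Macaulay duration:
  t   CF        PV=CF/(1+0.0335)^t    t·PV
  1        37.50        36.2845        36.2845
  2        37.50        35.1083        70.2167
  3        37.50        33.9703       101.9110
  4        37.50        32.8692       131.4769
  5        37.50        31.8038       159.0189
  6        37.50        30.7729       184.6374
  7        37.50        29.7754       208.4279
  8        37.50        28.8103       230.4822
  9        37.50        27.8764       250.8877
  10    1,037.50       746.2482     7,462.4820
  Σ                  1,033.5194     8,835.8252
P = 1,033.5194; Macaulay duration = 8,835.8252 / 1,033.5194 = 8.54926 half-year periods = 4.27463 years.
Modified duration = D_Mac / (1 + y) = 4.27463 / 1.0335 = 4.13607 years.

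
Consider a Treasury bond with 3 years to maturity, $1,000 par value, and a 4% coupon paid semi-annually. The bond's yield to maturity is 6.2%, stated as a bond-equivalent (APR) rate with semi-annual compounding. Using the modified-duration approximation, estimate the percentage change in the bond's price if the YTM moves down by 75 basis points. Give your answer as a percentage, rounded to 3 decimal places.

Periodic yield y = 0.031. Modified duration first:
  t   CF        PV=CF/(1+0.031)^t    t·PV
  1        20.00        19.3986        19.3986
  2        20.00        18.8154        37.6307
  3        20.00        18.2496        54.7489
  4        20.00        17.7009        70.8036
  5        20.00        17.1687        85.8434
  6     1,020.00       849.2747     5,095.6481
  Σ                    940.6079     5,364.0733
P = 940.6079; D_Mac = 5.70277 half-year periods = 2.85139 yrs; D_mod = 2.85139/(1+0.031) = 2.76565 yrs.
ΔP/P ≈ -D_mod · Δy = -2.76565 × (-0.0075) = +0.020742 = +2.0742%.

+2.074%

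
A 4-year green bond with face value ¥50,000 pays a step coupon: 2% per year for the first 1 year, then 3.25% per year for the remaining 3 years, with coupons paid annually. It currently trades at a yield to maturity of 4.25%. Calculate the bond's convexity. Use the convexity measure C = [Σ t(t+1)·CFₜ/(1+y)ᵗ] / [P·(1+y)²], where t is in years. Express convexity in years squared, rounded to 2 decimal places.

17.44

With y = 0.0425:
  t   CF        PV=CF/(1+0.0425)^t    t·PV        t(t+1)·PV
  1     1,000.00       959.2326       959.2326       1,918.4652
  2     1,625.00     1,495.2067     2,990.4134       8,971.2403
  3     1,625.00     1,434.2510     4,302.7531      17,211.0125
  4    51,625.00    43,707.4843   174,829.9371     874,149.6857
  Σ                 47,596.1747   183,082.3363     902,250.4037
P = 47,596.1747.
Convexity = Σ t(t+1)·PV / [P·(1+y)²] = 902,250.4037 / (47,596.1747 × 1.086806) = 17.44227.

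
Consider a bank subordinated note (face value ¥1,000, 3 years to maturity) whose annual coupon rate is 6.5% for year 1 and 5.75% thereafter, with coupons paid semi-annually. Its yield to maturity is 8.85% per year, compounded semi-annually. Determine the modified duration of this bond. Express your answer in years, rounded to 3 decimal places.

Periodic yield y = 0.04425. First find Macaulay duration:
  t   CF        PV=CF/(1+0.04425)^t    t·PV
  1        32.50        31.1228        31.1228
  2        32.50        29.8040        59.6080
  3        28.75        25.2478        75.7435
  4        28.75        24.1780        96.7119
  5        28.75        23.1534       115.7672
  6     1,028.75       793.3831     4,760.2986
  Σ                    926.8892     5,139.2520
P = 926.8892; Macaulay duration = 5,139.2520 / 926.8892 = 5.54462 half-year periods = 2.77231 years.
Modified duration = D_Mac / (1 + y) = 2.77231 / 1.04425 = 2.65484 years.

2.655 years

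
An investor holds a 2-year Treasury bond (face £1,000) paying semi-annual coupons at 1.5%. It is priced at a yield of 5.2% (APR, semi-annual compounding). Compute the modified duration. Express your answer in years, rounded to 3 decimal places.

Periodic yield y = 0.026. First find Macaulay duration:
  t   CF        PV=CF/(1+0.026)^t    t·PV
  1         7.50         7.3099         7.3099
  2         7.50         7.1247        14.2494
  3         7.50         6.9442        20.8325
  4     1,007.50       909.1920     3,636.7681
  Σ                    930.5708     3,679.1598
P = 930.5708; Macaulay duration = 3,679.1598 / 930.5708 = 3.95366 half-year periods = 1.97683 years.
Modified duration = D_Mac / (1 + y) = 1.97683 / 1.026 = 1.92673 years.

1.927 years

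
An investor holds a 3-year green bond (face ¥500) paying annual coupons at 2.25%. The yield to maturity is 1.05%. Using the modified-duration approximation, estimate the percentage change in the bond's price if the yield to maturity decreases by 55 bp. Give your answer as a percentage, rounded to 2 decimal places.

+1.60%

Periodic yield y = 0.0105. Modified duration first:
  t   CF        PV=CF/(1+0.0105)^t    t·PV
  1        11.25        11.1331        11.1331
  2        11.25        11.0174        22.0348
  3       511.25       495.4780     1,486.4340
  Σ                    517.6285     1,519.6019
P = 517.6285; D_Mac = 2.93570 yrs; D_mod = 2.93570/(1+0.0105) = 2.90520 yrs.
ΔP/P ≈ -D_mod · Δy = -2.90520 × (-0.0055) = +0.015979 = +1.5979%.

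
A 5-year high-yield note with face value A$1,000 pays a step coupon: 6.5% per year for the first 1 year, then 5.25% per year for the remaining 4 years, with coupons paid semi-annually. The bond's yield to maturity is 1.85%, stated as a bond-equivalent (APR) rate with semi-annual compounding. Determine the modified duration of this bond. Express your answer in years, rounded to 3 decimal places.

Periodic yield y = 0.00925. First find Macaulay duration:
  t   CF        PV=CF/(1+0.00925)^t    t·PV
  1        32.50        32.2021        32.2021
  2        32.50        31.9070        63.8140
  3        26.25        25.5348        76.6045
  4        26.25        25.3008       101.2032
  5        26.25        25.0689       125.3446
  6        26.25        24.8392       149.0349
  7        26.25        24.6115       172.2805
  8        26.25        24.3859       195.0874
  9        26.25        24.1624       217.4618
  10    1,026.25       935.9779     9,359.7789
  Σ                  1,173.9906    10,492.8119
P = 1,173.9906; Macaulay duration = 10,492.8119 / 1,173.9906 = 8.93773 half-year periods = 4.46887 years.
Modified duration = D_Mac / (1 + y) = 4.46887 / 1.00925 = 4.42791 years.

4.428 years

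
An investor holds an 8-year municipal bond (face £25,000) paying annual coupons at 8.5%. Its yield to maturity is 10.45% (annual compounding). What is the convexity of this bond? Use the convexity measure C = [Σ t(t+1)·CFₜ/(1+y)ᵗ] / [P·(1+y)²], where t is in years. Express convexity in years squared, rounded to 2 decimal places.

With y = 0.1045:
  t   CF        PV=CF/(1+0.1045)^t    t·PV        t(t+1)·PV
  1     2,125.00     1,923.9475     1,923.9475       3,847.8950
  2     2,125.00     1,741.9171     3,483.8343      10,451.5029
  3     2,125.00     1,577.1092     4,731.3277      18,925.3108
  4     2,125.00     1,427.8943     5,711.5771      28,557.8856
  5     2,125.00     1,292.7970     6,463.9850      38,783.9098
  6     2,125.00     1,170.4817     7,022.8900      49,160.2297
  7     2,125.00     1,059.7389     7,418.1726      59,345.3807
  8    27,125.00    12,247.4023    97,979.2187     881,812.9687
  Σ                 22,441.2881   134,734.9528   1,090,885.0830
P = 22,441.2881.
Convexity = Σ t(t+1)·PV / [P·(1+y)²] = 1,090,885.0830 / (22,441.2881 × 1.219920) = 39.84738.

39.85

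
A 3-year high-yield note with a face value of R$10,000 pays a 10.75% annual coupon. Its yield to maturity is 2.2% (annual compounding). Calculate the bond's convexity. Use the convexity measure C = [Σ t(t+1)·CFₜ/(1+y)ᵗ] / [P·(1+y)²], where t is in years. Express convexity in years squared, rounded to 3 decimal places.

With y = 0.022:
  t   CF        PV=CF/(1+0.022)^t    t·PV        t(t+1)·PV
  1     1,075.00     1,051.8591     1,051.8591       2,103.7182
  2     1,075.00     1,029.2163     2,058.4327       6,175.2980
  3    11,075.00    10,375.0703    31,125.2109     124,500.8434
  Σ                 12,456.1457    34,235.5026     132,779.8597
P = 12,456.1457.
Convexity = Σ t(t+1)·PV / [P·(1+y)²] = 132,779.8597 / (12,456.1457 × 1.044484) = 10.20579.

10.206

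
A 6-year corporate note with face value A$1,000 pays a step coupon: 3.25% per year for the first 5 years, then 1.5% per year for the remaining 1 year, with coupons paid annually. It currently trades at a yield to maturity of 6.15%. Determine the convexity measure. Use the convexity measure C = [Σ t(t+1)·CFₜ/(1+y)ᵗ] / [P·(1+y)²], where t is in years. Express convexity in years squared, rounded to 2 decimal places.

With y = 0.0615:
  t   CF        PV=CF/(1+0.0615)^t    t·PV        t(t+1)·PV
  1        32.50        30.6171        30.6171          61.2341
  2        32.50        28.8432        57.6864         173.0592
  3        32.50        27.1721        81.5163         326.0653
  4        32.50        25.5978       102.3914         511.9569
  5        32.50        24.1148       120.5739         723.4435
  6     1,015.00       709.4896     4,256.9378      29,798.5644
  Σ                    845.8346     4,649.7228      31,594.3234
P = 845.8346.
Convexity = Σ t(t+1)·PV / [P·(1+y)²] = 31,594.3234 / (845.8346 × 1.126782) = 33.15001.

33.15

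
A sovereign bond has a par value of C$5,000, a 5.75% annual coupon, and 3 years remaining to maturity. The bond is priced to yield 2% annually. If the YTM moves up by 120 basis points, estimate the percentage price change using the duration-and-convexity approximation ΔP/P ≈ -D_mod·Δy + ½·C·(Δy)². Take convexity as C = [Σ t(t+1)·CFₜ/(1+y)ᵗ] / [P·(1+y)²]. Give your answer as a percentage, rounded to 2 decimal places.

-3.27%

With y = 0.02:
  t   CF        PV=CF/(1+0.02)^t    t·PV        t(t+1)·PV
  1       287.50       281.8627       281.8627         563.7255
  2       287.50       276.3360       552.6720       1,658.0161
  3     5,287.50     4,982.5293    14,947.5880      59,790.3521
  Σ                  5,540.7281    15,782.1228      62,012.0938
P = 5,540.7281; D_Mac = 2.84838 yrs; D_mod = 2.79253 yrs; C = 10.75745.
Duration effect: -2.79253 × (+0.012) = -0.033510
Convexity effect: 0.5 × 10.75745 × (0.012)² = +0.0007745
ΔP/P ≈ -0.033510 + 0.0007745 = -0.032736 = -3.2736%.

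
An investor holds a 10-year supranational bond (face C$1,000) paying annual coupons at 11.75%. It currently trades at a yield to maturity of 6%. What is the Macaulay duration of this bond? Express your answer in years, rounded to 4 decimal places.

6.9751 years

Periodic yield y = 0.06. Discount each cash flow and weight by its year:
  t   CF        PV=CF/(1+0.06)^t    t·PV
  1       117.50       110.8491       110.8491
  2       117.50       104.5746       209.1492
  3       117.50        98.6553       295.9658
  4       117.50        93.0710       372.2840
  5       117.50        87.8028       439.0142
  6       117.50        82.8329       496.9972
  7       117.50        78.1442       547.0095
  8       117.50        73.7210       589.7676
  9       117.50        69.5481       625.9326
  10    1,117.50       624.0062     6,240.0616
  Σ                  1,423.2050     9,927.0308
Price P = Σ PV = 1,423.2050.
Macaulay duration = Σ(t·PV) / P = 9,927.0308 / 1,423.2050 = 6.97512 years.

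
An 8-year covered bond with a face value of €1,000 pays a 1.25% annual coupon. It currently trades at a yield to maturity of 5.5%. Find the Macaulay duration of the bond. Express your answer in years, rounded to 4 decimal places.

Periodic yield y = 0.055. Discount each cash flow and weight by its year:
  t   CF        PV=CF/(1+0.055)^t    t·PV
  1        12.50        11.8483        11.8483
  2        12.50        11.2307        22.4613
  3        12.50        10.6452        31.9355
  4        12.50        10.0902        40.3608
  5        12.50         9.5642        47.8209
  6        12.50         9.0656        54.3934
  7        12.50         8.5930        60.1507
  8     1,012.50       659.7439     5,277.9509
  Σ                    730.7809     5,546.9219
Price P = Σ PV = 730.7809.
Macaulay duration = Σ(t·PV) / P = 5,546.9219 / 730.7809 = 7.59040 years.

7.5904 years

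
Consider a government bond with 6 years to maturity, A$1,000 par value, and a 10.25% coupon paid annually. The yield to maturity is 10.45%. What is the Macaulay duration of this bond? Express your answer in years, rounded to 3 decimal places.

4.761 years

Periodic yield y = 0.1045. Discount each cash flow and weight by its year:
  t   CF        PV=CF/(1+0.1045)^t    t·PV
  1       102.50        92.8022        92.8022
  2       102.50        84.0219       168.0438
  3       102.50        76.0723       228.2170
  4       102.50        68.8749       275.4996
  5       102.50        62.3584       311.7922
  6     1,102.50       607.2734     3,643.6406
  Σ                    991.4032     4,719.9953
Price P = Σ PV = 991.4032.
Macaulay duration = Σ(t·PV) / P = 4,719.9953 / 991.4032 = 4.76092 years.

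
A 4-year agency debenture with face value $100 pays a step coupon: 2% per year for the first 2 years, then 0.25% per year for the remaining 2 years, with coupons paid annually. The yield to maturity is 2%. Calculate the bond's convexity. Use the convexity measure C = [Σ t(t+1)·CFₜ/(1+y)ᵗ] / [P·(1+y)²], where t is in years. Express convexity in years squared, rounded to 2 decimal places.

With y = 0.02:
  t   CF        PV=CF/(1+0.02)^t    t·PV        t(t+1)·PV
  1         2.00         1.9608         1.9608           3.9216
  2         2.00         1.9223         3.8447          11.5340
  3         0.25         0.2356         0.7067           2.8270
  4       100.25        92.6155       370.4620       1,852.3101
  Σ                     96.7342       376.9742       1,870.5926
P = 96.7342.
Convexity = Σ t(t+1)·PV / [P·(1+y)²] = 1,870.5926 / (96.7342 × 1.040400) = 18.58655.

18.59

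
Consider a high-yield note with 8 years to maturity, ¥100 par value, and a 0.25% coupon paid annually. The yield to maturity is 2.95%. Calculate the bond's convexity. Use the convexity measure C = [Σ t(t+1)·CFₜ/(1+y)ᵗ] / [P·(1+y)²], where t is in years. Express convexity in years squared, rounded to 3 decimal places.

With y = 0.0295:
  t   CF        PV=CF/(1+0.0295)^t    t·PV        t(t+1)·PV
  1         0.25         0.2428         0.2428           0.4857
  2         0.25         0.2359         0.4718           1.4153
  3         0.25         0.2291         0.6874           2.7494
  4         0.25         0.2226         0.8902           4.4511
  5         0.25         0.2162         1.0809           6.4853
  6         0.25         0.2100         1.2599           8.8192
  7         0.25         0.2040         1.4278          11.4220
  8       100.25        79.4463       635.5703       5,720.1323
  Σ                     81.0068       641.6309       5,755.9603
P = 81.0068.
Convexity = Σ t(t+1)·PV / [P·(1+y)²] = 5,755.9603 / (81.0068 × 1.059870) = 67.04149.

67.041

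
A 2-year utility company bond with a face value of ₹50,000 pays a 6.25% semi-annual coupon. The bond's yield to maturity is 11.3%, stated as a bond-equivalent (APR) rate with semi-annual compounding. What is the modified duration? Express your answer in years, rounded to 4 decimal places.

1.8042 years

Periodic yield y = 0.0565. First find Macaulay duration:
  t   CF        PV=CF/(1+0.0565)^t    t·PV
  1     1,562.50     1,478.9399     1,478.9399
  2     1,562.50     1,399.8485     2,799.6969
  3     1,562.50     1,324.9867     3,974.9601
  4    51,562.50    41,386.2389   165,544.9556
  Σ                 45,590.0140   173,798.5525
P = 45,590.0140; Macaulay duration = 173,798.5525 / 45,590.0140 = 3.81221 half-year periods = 1.90610 years.
Modified duration = D_Mac / (1 + y) = 1.90610 / 1.0565 = 1.80417 years.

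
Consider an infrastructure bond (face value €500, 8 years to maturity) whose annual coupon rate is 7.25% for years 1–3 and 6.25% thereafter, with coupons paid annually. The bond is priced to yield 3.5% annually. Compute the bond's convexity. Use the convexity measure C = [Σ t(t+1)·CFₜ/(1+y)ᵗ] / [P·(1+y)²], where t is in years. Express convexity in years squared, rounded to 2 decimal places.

With y = 0.035:
  t   CF        PV=CF/(1+0.035)^t    t·PV        t(t+1)·PV
  1        36.25        35.0242        35.0242          70.0483
  2        36.25        33.8398        67.6795         203.0386
  3        36.25        32.6954        98.0863         392.3451
  4        31.25        27.2326       108.9303         544.6514
  5        31.25        26.3117       131.5583         789.3498
  6        31.25        25.4219       152.5314       1,067.7196
  7        31.25        24.5622       171.9355       1,375.4842
  8       531.25       403.4374     3,227.4991      29,047.4920
  Σ                    608.5251     3,993.2445      33,490.1290
P = 608.5251.
Convexity = Σ t(t+1)·PV / [P·(1+y)²] = 33,490.1290 / (608.5251 × 1.071225) = 51.37569.

51.38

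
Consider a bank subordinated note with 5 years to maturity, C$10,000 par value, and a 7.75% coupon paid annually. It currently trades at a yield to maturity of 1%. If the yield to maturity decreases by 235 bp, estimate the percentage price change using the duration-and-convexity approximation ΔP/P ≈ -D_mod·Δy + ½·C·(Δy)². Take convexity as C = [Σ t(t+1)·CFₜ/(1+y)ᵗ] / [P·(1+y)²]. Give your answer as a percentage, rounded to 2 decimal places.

With y = 0.01:
  t   CF        PV=CF/(1+0.01)^t    t·PV        t(t+1)·PV
  1       775.00       767.3267       767.3267       1,534.6535
  2       775.00       759.7294     1,519.4589       4,558.3766
  3       775.00       752.2074     2,256.6221       9,026.4884
  4       775.00       744.7598     2,979.0391      14,895.1953
  5    10,775.00    10,252.0428    51,260.2139     307,561.2835
  Σ                 13,276.0661    58,782.6607     337,575.9973
P = 13,276.0661; D_Mac = 4.42772 yrs; D_mod = 4.38388 yrs; C = 24.92639.
Duration effect: -4.38388 × (-0.0235) = +0.103021
Convexity effect: 0.5 × 24.92639 × (-0.0235)² = +0.0068828
ΔP/P ≈ +0.103021 + 0.0068828 = +0.109904 = +10.9904%.

+10.99%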